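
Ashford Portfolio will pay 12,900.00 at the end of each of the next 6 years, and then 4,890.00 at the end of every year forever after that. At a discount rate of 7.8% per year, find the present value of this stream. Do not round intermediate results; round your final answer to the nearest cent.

99947.32

PV of 6-year annuity: 12,900.00 × [1 − (1+0.078)^−6] / 0.078 = 59998.70720
Perpetuity value at year 6: 4,890.00 / 0.078 = 62692.30769
PV of perpetuity: 62692.30769 / (1+0.078)^6 = 39948.61171
Total PV = 59998.70720 + 39948.61171 = 99947.31891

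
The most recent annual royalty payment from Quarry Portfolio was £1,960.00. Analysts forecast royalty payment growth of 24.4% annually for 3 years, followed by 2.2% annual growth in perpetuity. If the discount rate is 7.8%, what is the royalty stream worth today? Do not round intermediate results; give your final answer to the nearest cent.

£62853.73

D_1 = 2438.24000
D_2 = 3033.17056
D_3 = 3773.26418
Terminal value at year 3: TV = D_3×(1+g_2)/(r−g_2) = 3856.27599/0.056 = 68862.07122
P_0 = D_1/(1+r)^1 + D_2/(1+r)^2 + D_3/(1+r)^3 + TV/(1+r)^3
    = 2261.81818 + 2610.11300 + 3012.04135 + 54969.75466 = 62853.72720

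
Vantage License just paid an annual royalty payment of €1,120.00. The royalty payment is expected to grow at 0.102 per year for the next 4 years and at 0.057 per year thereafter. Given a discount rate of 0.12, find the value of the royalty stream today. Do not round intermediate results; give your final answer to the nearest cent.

D_1 = 1234.24000
D_2 = 1360.13248
D_3 = 1498.86599
D_4 = 1651.75032
Terminal value at year 4: TV = D_4×(1+g_2)/(r−g_2) = 1745.90009/0.063 = 27712.69988
P_0 = D_1/(1+r)^1 + D_2/(1+r)^2 + D_3/(1+r)^3 + D_4/(1+r)^4 + TV/(1+r)^4
    = 1102.00000 + 1084.28929 + 1066.86321 + 1049.71719 + 17611.92178 = 21914.79146

€21914.79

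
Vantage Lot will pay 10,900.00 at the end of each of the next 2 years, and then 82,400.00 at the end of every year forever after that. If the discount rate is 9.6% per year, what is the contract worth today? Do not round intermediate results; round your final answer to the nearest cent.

PV of 2-year annuity: 10,900.00 × [1 − (1+0.096)^−2] / 0.096 = 19019.39368
Perpetuity value at year 2: 82,400.00 / 0.096 = 858333.33333
PV of perpetuity: 858333.33333 / (1+0.096)^2 = 714553.69670
Total PV = 19019.39368 + 714553.69670 = 733573.09038

733573.09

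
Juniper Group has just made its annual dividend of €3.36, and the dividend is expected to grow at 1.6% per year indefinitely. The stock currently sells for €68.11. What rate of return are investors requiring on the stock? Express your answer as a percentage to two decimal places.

D₁ = €3.36 × 1.016 = €3.4138
P = D₁/(r − g) ⇒ r = D₁/P + g = €3.4138/€68.11 + 0.016 = 0.050121 + 0.016 = 0.066121

6.61%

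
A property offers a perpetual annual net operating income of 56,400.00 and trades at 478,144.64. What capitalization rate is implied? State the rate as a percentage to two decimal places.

11.80%

P = C/r ⇒ r = C/P = 56,400.00/478,144.64 = 0.117956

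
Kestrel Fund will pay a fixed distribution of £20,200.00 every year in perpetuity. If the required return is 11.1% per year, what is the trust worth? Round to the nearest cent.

£181981.98

Level perpetuity: PV = C / r = £20,200.00 / 0.111 = £181,981.98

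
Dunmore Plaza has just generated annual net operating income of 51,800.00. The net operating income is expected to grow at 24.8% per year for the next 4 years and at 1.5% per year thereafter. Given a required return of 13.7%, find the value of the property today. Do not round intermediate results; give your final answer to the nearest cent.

888488.72

D_1 = 64646.40000
D_2 = 80678.70720
D_3 = 100687.02659
D_4 = 125657.40918
Terminal value at year 4: TV = D_4×(1+g_2)/(r−g_2) = 127542.27032/0.122 = 1045428.44522
P_0 = D_1/(1+r)^1 + D_2/(1+r)^2 + D_3/(1+r)^3 + D_4/(1+r)^4 + TV/(1+r)^4
    = 56856.99208 + 62407.67469 + 68500.24451 + 75187.60348 + 625536.20925 = 888488.72402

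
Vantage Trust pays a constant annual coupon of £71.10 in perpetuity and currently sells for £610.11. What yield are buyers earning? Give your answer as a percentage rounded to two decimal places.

P = C/r ⇒ r = C/P = £71.10/£610.11 = 0.116536

11.65%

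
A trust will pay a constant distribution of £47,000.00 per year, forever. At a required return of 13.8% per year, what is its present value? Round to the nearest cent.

£340579.71

Level perpetuity: PV = C / r = £47,000.00 / 0.138 = £340,579.71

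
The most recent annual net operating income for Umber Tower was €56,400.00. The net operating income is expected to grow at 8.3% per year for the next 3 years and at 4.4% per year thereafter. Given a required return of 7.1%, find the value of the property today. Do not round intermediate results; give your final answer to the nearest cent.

€2427948.60

D_1 = 61081.20000
D_2 = 66150.93960
D_3 = 71641.46759
Terminal value at year 3: TV = D_3×(1+g_2)/(r−g_2) = 74793.69216/0.027 = 2770136.74669
P_0 = D_1/(1+r)^1 + D_2/(1+r)^2 + D_3/(1+r)^3 + TV/(1+r)^3
    = 57031.93277 + 57670.94603 + 58317.11909 + 2254928.60482 = 2427948.60271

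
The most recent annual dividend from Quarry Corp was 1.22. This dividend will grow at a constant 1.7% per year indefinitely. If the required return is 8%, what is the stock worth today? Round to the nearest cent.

19.69

D₁ = D₀ × (1 + g) = 1.22 × 1.017 = 1.2407
Growing perpetuity: P = D₁ / (r − g) = 1.2407 / (0.08 − 0.017) = 19.69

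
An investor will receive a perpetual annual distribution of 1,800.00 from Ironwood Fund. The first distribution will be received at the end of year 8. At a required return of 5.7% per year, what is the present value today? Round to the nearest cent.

Value at end of year 7: C / r = 1,800.00 / 0.057 = 31,578.9474
Discount to today: PV = 31,578.9474 / (1 + 0.057)^7 = 31,578.9474 / 1.474093 = 21,422.63

21422.63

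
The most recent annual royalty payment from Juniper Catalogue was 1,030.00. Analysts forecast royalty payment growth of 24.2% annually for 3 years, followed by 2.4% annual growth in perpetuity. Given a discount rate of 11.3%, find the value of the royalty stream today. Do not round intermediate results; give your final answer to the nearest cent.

20330.68

D_1 = 1279.26000
D_2 = 1588.84092
D_3 = 1973.34042
Terminal value at year 3: TV = D_3×(1+g_2)/(r−g_2) = 2020.70059/0.089 = 22704.50104
P_0 = D_1/(1+r)^1 + D_2/(1+r)^2 + D_3/(1+r)^3 + TV/(1+r)^3
    = 1149.38005 + 1282.59661 + 1431.25336 + 16467.45439 = 20330.68441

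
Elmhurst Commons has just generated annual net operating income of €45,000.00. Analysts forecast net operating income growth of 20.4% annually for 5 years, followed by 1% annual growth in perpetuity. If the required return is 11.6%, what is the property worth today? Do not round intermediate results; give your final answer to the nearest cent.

€910834.19

D_1 = 54180.00000
D_2 = 65232.72000
D_3 = 78540.19488
D_4 = 94562.39464
D_5 = 113853.12314
Terminal value at year 5: TV = D_5×(1+g_2)/(r−g_2) = 114991.65437/0.106 = 1084826.92804
P_0 = D_1/(1+r)^1 + D_2/(1+r)^2 + D_3/(1+r)^3 + D_4/(1+r)^4 + D_5/(1+r)^5 + TV/(1+r)^5
    = 48548.38710 + 52376.57533 + 56506.62786 + 60962.34762 + 65769.41446 + 626670.83588 = 910834.18824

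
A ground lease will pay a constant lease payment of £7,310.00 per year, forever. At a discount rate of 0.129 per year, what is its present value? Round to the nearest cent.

£56666.67

Level perpetuity: PV = C / r = £7,310.00 / 0.129 = £56,666.67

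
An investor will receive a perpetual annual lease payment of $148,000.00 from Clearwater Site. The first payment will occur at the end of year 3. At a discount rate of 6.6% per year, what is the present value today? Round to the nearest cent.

$1973346.59

Value at end of year 2: C / r = $148,000.00 / 0.066 = $2,242,424.2424
Discount to today: PV = $2,242,424.2424 / (1 + 0.066)^2 = $2,242,424.2424 / 1.136356 = $1,973,346.59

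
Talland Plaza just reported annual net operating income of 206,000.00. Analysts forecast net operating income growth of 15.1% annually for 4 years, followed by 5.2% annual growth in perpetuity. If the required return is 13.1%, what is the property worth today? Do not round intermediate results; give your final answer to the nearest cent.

D_1 = 237106.00000
D_2 = 272909.00600
D_3 = 314118.26591
D_4 = 361550.12406
Terminal value at year 4: TV = D_4×(1+g_2)/(r−g_2) = 380350.73051/0.079 = 4814566.20897
P_0 = D_1/(1+r)^1 + D_2/(1+r)^2 + D_3/(1+r)^3 + D_4/(1+r)^4 + TV/(1+r)^4
    = 209642.79399 + 213350.00520 + 217122.77275 + 220962.25591 + 2942434.09141 = 3803511.91927

3803511.92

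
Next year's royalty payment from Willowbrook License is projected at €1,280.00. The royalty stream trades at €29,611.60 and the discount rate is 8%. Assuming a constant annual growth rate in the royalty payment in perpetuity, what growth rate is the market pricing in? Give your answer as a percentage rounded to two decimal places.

P = D₁/(r−g) ⇒ g = r − D₁/P = 0.08 − €1,280.00/€29,611.60 = 0.036774

3.68%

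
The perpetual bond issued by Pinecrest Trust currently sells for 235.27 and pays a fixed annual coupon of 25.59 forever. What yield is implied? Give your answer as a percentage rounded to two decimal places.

P = C/r ⇒ r = C/P = 25.59/235.27 = 0.108769

10.88%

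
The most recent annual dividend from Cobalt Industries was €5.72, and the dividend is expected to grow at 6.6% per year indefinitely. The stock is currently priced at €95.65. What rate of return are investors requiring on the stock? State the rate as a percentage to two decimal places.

D₁ = €5.72 × 1.066 = €6.0975
P = D₁/(r − g) ⇒ r = D₁/P + g = €6.0975/€95.65 + 0.066 = 0.063748 + 0.066 = 0.129748

12.97%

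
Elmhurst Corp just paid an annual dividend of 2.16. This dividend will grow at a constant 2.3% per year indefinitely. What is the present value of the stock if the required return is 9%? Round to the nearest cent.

32.98

D₁ = D₀ × (1 + g) = 2.16 × 1.023 = 2.2097
Growing perpetuity: P = D₁ / (r − g) = 2.2097 / (0.09 − 0.023) = 32.98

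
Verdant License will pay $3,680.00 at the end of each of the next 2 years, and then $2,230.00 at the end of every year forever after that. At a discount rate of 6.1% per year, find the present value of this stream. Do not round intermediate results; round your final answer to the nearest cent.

$39212.08

PV of 2-year annuity: $3,680.00 × [1 − (1+0.061)^−2] / 0.061 = 6737.44205
Perpetuity value at year 2: $2,230.00 / 0.061 = 36557.37705
PV of perpetuity: 36557.37705 / (1+0.061)^2 = 32474.63363
Total PV = 6737.44205 + 32474.63363 = 39212.07568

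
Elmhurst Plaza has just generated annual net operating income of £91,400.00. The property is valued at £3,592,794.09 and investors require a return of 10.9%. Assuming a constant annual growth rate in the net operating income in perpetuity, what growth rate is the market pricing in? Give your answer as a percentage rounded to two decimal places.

8.15%

P = D₀(1+g)/(r−g) ⇒ P(r−g) = D₀(1+g) ⇒ g(P+D₀) = P·r − D₀
g = (P·r − D₀)/(P + D₀) = (£3,592,794.09×0.109 − £91,400.00) / (£3,592,794.09 + £91,400.00) = 0.081487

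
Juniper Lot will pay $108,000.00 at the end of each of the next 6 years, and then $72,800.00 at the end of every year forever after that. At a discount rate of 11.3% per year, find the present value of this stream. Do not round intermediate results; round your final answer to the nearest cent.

PV of 6-year annuity: $108,000.00 × [1 − (1+0.113)^−6] / 0.113 = 452976.45837
Perpetuity value at year 6: $72,800.00 / 0.113 = 644247.78761
PV of perpetuity: 644247.78761 / (1+0.113)^6 = 338908.10086
Total PV = 452976.45837 + 338908.10086 = 791884.55923

$791884.56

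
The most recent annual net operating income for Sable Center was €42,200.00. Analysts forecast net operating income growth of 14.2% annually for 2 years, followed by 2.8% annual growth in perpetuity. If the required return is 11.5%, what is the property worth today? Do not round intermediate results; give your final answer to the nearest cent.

D_1 = 48192.40000
D_2 = 55035.72080
Terminal value at year 2: TV = D_2×(1+g_2)/(r−g_2) = 56576.72098/0.087 = 650307.13773
P_0 = D_1/(1+r)^1 + D_2/(1+r)^2 + TV/(1+r)^2
    = 43221.88341 + 44268.51197 + 523080.80816 = 610571.20355

€610571.20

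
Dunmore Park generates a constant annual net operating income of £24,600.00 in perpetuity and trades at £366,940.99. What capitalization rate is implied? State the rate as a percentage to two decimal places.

6.70%

P = C/r ⇒ r = C/P = £24,600.00/£366,940.99 = 0.067041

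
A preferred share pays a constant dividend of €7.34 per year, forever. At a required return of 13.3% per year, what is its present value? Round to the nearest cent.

Level perpetuity: PV = C / r = €7.34 / 0.133 = €55.19

€55.19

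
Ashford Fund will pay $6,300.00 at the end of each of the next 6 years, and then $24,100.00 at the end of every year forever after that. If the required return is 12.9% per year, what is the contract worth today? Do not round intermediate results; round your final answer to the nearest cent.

PV of 6-year annuity: $6,300.00 × [1 − (1+0.129)^−6] / 0.129 = 25254.85350
Perpetuity value at year 6: $24,100.00 / 0.129 = 186821.70543
PV of perpetuity: 186821.70543 / (1+0.129)^6 = 90211.86903
Total PV = 25254.85350 + 90211.86903 = 115466.72253

$115466.72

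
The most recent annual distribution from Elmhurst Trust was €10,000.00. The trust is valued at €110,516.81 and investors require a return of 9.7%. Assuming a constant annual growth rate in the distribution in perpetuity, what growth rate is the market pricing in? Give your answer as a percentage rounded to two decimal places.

0.60%

P = D₀(1+g)/(r−g) ⇒ P(r−g) = D₀(1+g) ⇒ g(P+D₀) = P·r − D₀
g = (P·r − D₀)/(P + D₀) = (€110,516.81×0.097 − €10,000.00) / (€110,516.81 + €10,000.00) = 0.005975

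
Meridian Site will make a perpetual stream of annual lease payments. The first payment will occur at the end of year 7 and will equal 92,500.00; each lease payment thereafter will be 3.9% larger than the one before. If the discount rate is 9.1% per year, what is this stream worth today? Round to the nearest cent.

1054848.00

Value at end of year 6: C₁ / (r − g) = 92,500.00 / (0.091 − 0.039) = 1,778,846.1538
Discount to today: PV = 1,778,846.1538 / (1 + 0.091)^6 = 1,778,846.1538 / 1.686353 = 1,054,848.00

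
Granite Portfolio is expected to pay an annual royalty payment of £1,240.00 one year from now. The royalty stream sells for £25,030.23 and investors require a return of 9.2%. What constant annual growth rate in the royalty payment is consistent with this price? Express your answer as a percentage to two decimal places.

P = D₁/(r−g) ⇒ g = r − D₁/P = 0.092 − £1,240.00/£25,030.23 = 0.042460

4.25%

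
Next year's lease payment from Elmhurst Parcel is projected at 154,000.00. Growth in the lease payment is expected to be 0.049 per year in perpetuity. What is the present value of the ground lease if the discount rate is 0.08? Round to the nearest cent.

4967741.94

Growing perpetuity: P = D₁ / (r − g) = 154,000.0000 / (0.08 − 0.049) = 4,967,741.94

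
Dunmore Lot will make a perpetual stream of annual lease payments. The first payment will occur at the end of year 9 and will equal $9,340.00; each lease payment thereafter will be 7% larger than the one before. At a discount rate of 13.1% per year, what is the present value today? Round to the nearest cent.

$57189.49

Value at end of year 8: C₁ / (r − g) = $9,340.00 / (0.131 − 0.07) = $153,114.7541
Discount to today: PV = $153,114.7541 / (1 + 0.131)^8 = $153,114.7541 / 2.677323 = $57,189.49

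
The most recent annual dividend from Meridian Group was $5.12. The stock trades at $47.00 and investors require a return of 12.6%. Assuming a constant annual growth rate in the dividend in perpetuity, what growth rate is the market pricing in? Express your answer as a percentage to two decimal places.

1.54%

P = D₀(1+g)/(r−g) ⇒ P(r−g) = D₀(1+g) ⇒ g(P+D₀) = P·r − D₀
g = (P·r − D₀)/(P + D₀) = ($47.00×0.126 − $5.12) / ($47.00 + $5.12) = 0.015388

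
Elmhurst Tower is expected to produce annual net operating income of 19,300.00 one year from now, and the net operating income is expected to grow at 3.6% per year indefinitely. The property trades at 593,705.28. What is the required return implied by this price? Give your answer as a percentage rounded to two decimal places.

P = D₁/(r − g) ⇒ r = D₁/P + g = 19,300.0000/593,705.28 + 0.036 = 0.032508 + 0.036 = 0.068508

6.85%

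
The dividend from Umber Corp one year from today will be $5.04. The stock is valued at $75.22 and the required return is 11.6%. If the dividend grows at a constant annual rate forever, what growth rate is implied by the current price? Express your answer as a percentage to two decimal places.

P = D₁/(r−g) ⇒ g = r − D₁/P = 0.116 − $5.04/$75.22 = 0.048997

4.90%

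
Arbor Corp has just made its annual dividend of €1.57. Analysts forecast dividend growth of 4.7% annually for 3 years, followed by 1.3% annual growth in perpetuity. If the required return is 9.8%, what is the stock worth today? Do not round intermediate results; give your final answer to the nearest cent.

D_1 = 1.64379
D_2 = 1.72105
D_3 = 1.80194
Terminal value at year 3: TV = D_3×(1+g_2)/(r−g_2) = 1.82536/0.085 = 21.47485
P_0 = D_1/(1+r)^1 + D_2/(1+r)^2 + D_3/(1+r)^3 + TV/(1+r)^3
    = 1.49708 + 1.42754 + 1.36123 + 16.22270 = 20.50855

€20.51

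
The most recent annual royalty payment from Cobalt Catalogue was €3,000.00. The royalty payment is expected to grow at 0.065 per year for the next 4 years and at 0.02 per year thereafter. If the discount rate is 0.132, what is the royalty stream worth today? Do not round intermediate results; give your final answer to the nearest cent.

D_1 = 3195.00000
D_2 = 3402.67500
D_3 = 3623.84888
D_4 = 3859.39905
Terminal value at year 4: TV = D_4×(1+g_2)/(r−g_2) = 3936.58703/0.112 = 35148.09851
P_0 = D_1/(1+r)^1 + D_2/(1+r)^2 + D_3/(1+r)^3 + D_4/(1+r)^4 + TV/(1+r)^4
    = 2822.43816 + 2655.38573 + 2498.22067 + 2350.35779 + 21405.04413 = 31731.44648

€31731.45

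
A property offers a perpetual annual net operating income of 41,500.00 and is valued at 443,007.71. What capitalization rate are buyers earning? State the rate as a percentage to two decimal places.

P = C/r ⇒ r = C/P = 41,500.00/443,007.71 = 0.093678

9.37%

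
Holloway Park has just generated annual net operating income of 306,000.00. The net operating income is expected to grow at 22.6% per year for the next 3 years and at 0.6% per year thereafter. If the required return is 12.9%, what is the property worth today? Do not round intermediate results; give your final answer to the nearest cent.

D_1 = 375156.00000
D_2 = 459941.25600
D_3 = 563887.97986
Terminal value at year 3: TV = D_3×(1+g_2)/(r−g_2) = 567271.30774/0.123 = 4611961.85151
P_0 = D_1/(1+r)^1 + D_2/(1+r)^2 + D_3/(1+r)^3 + TV/(1+r)^3
    = 332290.52259 + 360839.84118 + 391842.02417 + 3204821.75864 = 4289794.14657

4289794.15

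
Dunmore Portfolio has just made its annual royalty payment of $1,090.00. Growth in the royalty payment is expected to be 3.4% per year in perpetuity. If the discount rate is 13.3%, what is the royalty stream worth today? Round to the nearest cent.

D₁ = D₀ × (1 + g) = $1,090.00 × 1.034 = $1,127.0600
Growing perpetuity: P = D₁ / (r − g) = $1,127.0600 / (0.133 − 0.034) = $11,384.44

$11384.44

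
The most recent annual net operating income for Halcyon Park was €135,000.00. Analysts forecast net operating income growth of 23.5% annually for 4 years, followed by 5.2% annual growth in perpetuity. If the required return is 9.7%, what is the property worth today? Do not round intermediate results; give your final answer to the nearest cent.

€5802222.11

D_1 = 166725.00000
D_2 = 205905.37500
D_3 = 254293.13812
D_4 = 314052.02558
Terminal value at year 4: TV = D_4×(1+g_2)/(r−g_2) = 330382.73091/0.045 = 7341838.46477
P_0 = D_1/(1+r)^1 + D_2/(1+r)^2 + D_3/(1+r)^3 + D_4/(1+r)^4 + TV/(1+r)^4
    = 151982.68004 + 171101.74097 + 192625.93446 + 216857.82047 + 5069653.93629 = 5802222.11222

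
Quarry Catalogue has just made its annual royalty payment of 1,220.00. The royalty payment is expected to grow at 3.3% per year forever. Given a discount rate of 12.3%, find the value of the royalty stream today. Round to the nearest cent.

D₁ = D₀ × (1 + g) = 1,220.00 × 1.033 = 1,260.2600
Growing perpetuity: P = D₁ / (r − g) = 1,260.2600 / (0.123 − 0.033) = 14,002.89

14002.89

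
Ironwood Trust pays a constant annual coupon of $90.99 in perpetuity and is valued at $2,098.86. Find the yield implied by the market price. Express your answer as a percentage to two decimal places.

P = C/r ⇒ r = C/P = $90.99/$2,098.86 = 0.043352

4.34%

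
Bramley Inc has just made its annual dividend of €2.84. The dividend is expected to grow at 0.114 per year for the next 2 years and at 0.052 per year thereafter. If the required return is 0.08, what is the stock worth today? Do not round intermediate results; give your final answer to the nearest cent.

€119.48

D_1 = 3.16376
D_2 = 3.52443
Terminal value at year 2: TV = D_2×(1+g_2)/(r−g_2) = 3.70770/0.028 = 132.41782
P_0 = D_1/(1+r)^1 + D_2/(1+r)^2 + TV/(1+r)^2
    = 2.92941 + 3.02163 + 113.52694 = 119.47797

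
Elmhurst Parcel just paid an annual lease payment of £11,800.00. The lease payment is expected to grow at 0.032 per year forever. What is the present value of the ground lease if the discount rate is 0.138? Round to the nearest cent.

D₁ = D₀ × (1 + g) = £11,800.00 × 1.032 = £12,177.6000
Growing perpetuity: P = D₁ / (r − g) = £12,177.6000 / (0.138 − 0.032) = £114,883.02

£114883.02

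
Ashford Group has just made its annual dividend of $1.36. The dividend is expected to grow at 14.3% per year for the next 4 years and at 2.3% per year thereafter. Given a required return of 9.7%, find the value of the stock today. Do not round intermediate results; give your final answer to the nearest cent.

D_1 = 1.55448
D_2 = 1.77677
D_3 = 2.03085
D_4 = 2.32126
Terminal value at year 4: TV = D_4×(1+g_2)/(r−g_2) = 2.37465/0.074 = 32.08985
P_0 = D_1/(1+r)^1 + D_2/(1+r)^2 + D_3/(1+r)^3 + D_4/(1+r)^4 + TV/(1+r)^4
    = 1.41703 + 1.47645 + 1.53836 + 1.60287 + 22.15854 = 28.19325

$28.19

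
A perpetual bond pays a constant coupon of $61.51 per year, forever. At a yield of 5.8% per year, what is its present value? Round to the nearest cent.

$1060.52

Level perpetuity: PV = C / r = $61.51 / 0.058 = $1,060.52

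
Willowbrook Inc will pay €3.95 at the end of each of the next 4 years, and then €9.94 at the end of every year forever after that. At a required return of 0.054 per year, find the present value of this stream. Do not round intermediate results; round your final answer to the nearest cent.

PV of 4-year annuity: €3.95 × [1 − (1+0.054)^−4] / 0.054 = 13.87733
Perpetuity value at year 4: €9.94 / 0.054 = 184.07407
PV of perpetuity: 184.07407 / (1+0.054)^4 = 149.15238
Total PV = 13.87733 + 149.15238 = 163.02971

€163.03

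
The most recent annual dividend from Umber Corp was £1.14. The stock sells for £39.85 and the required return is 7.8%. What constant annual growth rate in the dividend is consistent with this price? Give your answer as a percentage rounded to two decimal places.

P = D₀(1+g)/(r−g) ⇒ P(r−g) = D₀(1+g) ⇒ g(P+D₀) = P·r − D₀
g = (P·r − D₀)/(P + D₀) = (£39.85×0.078 − £1.14) / (£39.85 + £1.14) = 0.048019

4.80%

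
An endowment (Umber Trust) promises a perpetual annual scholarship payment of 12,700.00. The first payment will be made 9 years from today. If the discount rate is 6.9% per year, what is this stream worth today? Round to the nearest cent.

107927.72

Value at end of year 8: C / r = 12,700.00 / 0.069 = 184,057.9710
Discount to today: PV = 184,057.9710 / (1 + 0.069)^8 = 184,057.9710 / 1.705382 = 107,927.72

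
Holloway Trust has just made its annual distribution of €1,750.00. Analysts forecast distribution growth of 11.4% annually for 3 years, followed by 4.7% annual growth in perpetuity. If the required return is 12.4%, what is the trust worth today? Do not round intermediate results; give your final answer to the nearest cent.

€28323.11

D_1 = 1949.50000
D_2 = 2171.74300
D_3 = 2419.32170
Terminal value at year 3: TV = D_3×(1+g_2)/(r−g_2) = 2533.02982/0.077 = 32896.49119
P_0 = D_1/(1+r)^1 + D_2/(1+r)^2 + D_3/(1+r)^3 + TV/(1+r)^3
    = 1734.43060 + 1718.99973 + 1703.70614 + 23165.97824 = 28323.11471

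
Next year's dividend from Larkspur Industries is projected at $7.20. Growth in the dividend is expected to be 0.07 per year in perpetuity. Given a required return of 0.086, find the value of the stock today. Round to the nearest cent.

$450.00

Growing perpetuity: P = D₁ / (r − g) = $7.2000 / (0.086 − 0.07) = $450.00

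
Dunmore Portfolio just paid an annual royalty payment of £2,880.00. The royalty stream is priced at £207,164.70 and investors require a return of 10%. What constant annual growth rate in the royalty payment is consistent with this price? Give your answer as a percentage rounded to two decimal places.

8.49%

P = D₀(1+g)/(r−g) ⇒ P(r−g) = D₀(1+g) ⇒ g(P+D₀) = P·r − D₀
g = (P·r − D₀)/(P + D₀) = (£207,164.70×0.1 − £2,880.00) / (£207,164.70 + £2,880.00) = 0.084917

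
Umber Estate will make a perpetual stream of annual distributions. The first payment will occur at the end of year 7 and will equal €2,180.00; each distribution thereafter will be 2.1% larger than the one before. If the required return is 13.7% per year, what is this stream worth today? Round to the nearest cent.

Value at end of year 6: C₁ / (r − g) = €2,180.00 / (0.137 − 0.021) = €18,793.1034
Discount to today: PV = €18,793.1034 / (1 + 0.137)^6 = €18,793.1034 / 2.160542 = €8,698.33

€8698.33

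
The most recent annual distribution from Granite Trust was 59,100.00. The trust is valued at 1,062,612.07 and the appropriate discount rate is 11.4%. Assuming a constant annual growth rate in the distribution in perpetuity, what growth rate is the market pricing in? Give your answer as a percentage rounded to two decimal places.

P = D₀(1+g)/(r−g) ⇒ P(r−g) = D₀(1+g) ⇒ g(P+D₀) = P·r − D₀
g = (P·r − D₀)/(P + D₀) = (1,062,612.07×0.114 − 59,100.00) / (1,062,612.07 + 59,100.00) = 0.055306

5.53%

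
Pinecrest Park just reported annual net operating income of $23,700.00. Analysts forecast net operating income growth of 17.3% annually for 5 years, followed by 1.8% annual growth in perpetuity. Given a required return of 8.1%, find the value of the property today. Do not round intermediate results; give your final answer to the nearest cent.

D_1 = 27800.10000
D_2 = 32609.51730
D_3 = 38250.96379
D_4 = 44868.38053
D_5 = 52630.61036
Terminal value at year 5: TV = D_5×(1+g_2)/(r−g_2) = 53577.96135/0.063 = 850443.83091
P_0 = D_1/(1+r)^1 + D_2/(1+r)^2 + D_3/(1+r)^3 + D_4/(1+r)^4 + D_5/(1+r)^5 + TV/(1+r)^5
    = 25717.02128 + 27905.70394 + 30280.65747 + 32857.73470 + 35654.13765 + 576125.58931 = 728540.84434

$728540.84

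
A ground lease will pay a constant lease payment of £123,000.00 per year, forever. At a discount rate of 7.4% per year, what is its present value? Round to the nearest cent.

£1662162.16

Level perpetuity: PV = C / r = £123,000.00 / 0.074 = £1,662,162.16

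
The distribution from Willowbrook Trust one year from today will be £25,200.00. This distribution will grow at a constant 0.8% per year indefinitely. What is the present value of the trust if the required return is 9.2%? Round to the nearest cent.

£300000.00

Growing perpetuity: P = D₁ / (r − g) = £25,200.0000 / (0.092 − 0.008) = £300,000.00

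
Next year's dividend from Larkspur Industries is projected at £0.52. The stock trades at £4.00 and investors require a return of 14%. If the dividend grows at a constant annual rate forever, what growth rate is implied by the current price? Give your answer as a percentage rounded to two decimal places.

1.00%

P = D₁/(r−g) ⇒ g = r − D₁/P = 0.14 − £0.52/£4.00 = 0.010000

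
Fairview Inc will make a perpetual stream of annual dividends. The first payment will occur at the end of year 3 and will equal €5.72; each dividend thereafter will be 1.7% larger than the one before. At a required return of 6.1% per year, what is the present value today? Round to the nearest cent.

€115.48

Value at end of year 2: C₁ / (r − g) = €5.72 / (0.061 − 0.017) = €130.0000
Discount to today: PV = €130.0000 / (1 + 0.061)^2 = €130.0000 / 1.125721 = €115.48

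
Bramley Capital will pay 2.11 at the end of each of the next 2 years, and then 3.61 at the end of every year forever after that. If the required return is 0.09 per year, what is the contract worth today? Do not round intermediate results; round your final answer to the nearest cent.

37.47

PV of 2-year annuity: 2.11 × [1 − (1+0.09)^−2] / 0.09 = 3.71172
Perpetuity value at year 2: 3.61 / 0.09 = 40.11111
PV of perpetuity: 40.11111 / (1+0.09)^2 = 33.76072
Total PV = 3.71172 + 33.76072 = 37.47244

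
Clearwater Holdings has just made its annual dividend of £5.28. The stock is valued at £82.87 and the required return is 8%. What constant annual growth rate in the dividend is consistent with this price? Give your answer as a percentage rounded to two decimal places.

P = D₀(1+g)/(r−g) ⇒ P(r−g) = D₀(1+g) ⇒ g(P+D₀) = P·r − D₀
g = (P·r − D₀)/(P + D₀) = (£82.87×0.08 − £5.28) / (£82.87 + £5.28) = 0.015310

1.53%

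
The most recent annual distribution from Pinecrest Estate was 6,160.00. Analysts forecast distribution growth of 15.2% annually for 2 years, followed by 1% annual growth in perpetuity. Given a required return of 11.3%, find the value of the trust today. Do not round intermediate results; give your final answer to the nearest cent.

D_1 = 7096.32000
D_2 = 8174.96064
Terminal value at year 2: TV = D_2×(1+g_2)/(r−g_2) = 8256.71025/0.103 = 80162.23540
P_0 = D_1/(1+r)^1 + D_2/(1+r)^2 + TV/(1+r)^2
    = 6375.84906 + 6599.26156 + 64711.20556 = 77686.31618

77686.32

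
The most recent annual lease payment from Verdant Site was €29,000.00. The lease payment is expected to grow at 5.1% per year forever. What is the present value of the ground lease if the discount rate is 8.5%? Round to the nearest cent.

€896441.18

D₁ = D₀ × (1 + g) = €29,000.00 × 1.051 = €30,479.0000
Growing perpetuity: P = D₁ / (r − g) = €30,479.0000 / (0.085 − 0.051) = €896,441.18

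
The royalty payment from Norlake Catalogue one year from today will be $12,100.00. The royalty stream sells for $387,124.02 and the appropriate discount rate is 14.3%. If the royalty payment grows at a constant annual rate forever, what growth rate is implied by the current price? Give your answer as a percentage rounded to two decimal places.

11.17%

P = D₁/(r−g) ⇒ g = r − D₁/P = 0.143 − $12,100.00/$387,124.02 = 0.111744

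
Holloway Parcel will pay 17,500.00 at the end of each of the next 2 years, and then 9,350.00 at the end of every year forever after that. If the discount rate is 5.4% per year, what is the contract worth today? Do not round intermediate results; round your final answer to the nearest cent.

188216.88

PV of 2-year annuity: 17,500.00 × [1 − (1+0.054)^−2] / 0.054 = 32356.18175
Perpetuity value at year 2: 9,350.00 / 0.054 = 173148.14815
PV of perpetuity: 173148.14815 / (1+0.054)^2 = 155860.70247
Total PV = 32356.18175 + 155860.70247 = 188216.88422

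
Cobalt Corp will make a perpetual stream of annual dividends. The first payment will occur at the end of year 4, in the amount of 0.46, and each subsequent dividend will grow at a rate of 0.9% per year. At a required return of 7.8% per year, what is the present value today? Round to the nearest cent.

5.32

Value at end of year 3: C₁ / (r − g) = 0.46 / (0.078 − 0.009) = 6.6667
Discount to today: PV = 6.6667 / (1 + 0.078)^3 = 6.6667 / 1.252727 = 5.32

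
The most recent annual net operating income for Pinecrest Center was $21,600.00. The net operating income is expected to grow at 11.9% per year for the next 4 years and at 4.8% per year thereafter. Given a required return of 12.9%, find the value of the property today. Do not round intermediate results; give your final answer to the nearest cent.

$354199.73

D_1 = 24170.40000
D_2 = 27046.67760
D_3 = 30265.23223
D_4 = 33866.79487
Terminal value at year 4: TV = D_4×(1+g_2)/(r−g_2) = 35492.40102/0.081 = 438177.79042
P_0 = D_1/(1+r)^1 + D_2/(1+r)^2 + D_3/(1+r)^3 + D_4/(1+r)^4 + TV/(1+r)^4
    = 21408.68025 + 21219.05509 + 21031.10952 + 20844.82865 + 269696.05470 = 354199.72821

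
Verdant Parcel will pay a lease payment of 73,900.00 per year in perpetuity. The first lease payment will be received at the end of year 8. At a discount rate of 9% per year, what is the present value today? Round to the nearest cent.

Value at end of year 7: C / r = 73,900.00 / 0.09 = 821,111.1111
Discount to today: PV = 821,111.1111 / (1 + 0.09)^7 = 821,111.1111 / 1.828039 = 449,175.90

449175.90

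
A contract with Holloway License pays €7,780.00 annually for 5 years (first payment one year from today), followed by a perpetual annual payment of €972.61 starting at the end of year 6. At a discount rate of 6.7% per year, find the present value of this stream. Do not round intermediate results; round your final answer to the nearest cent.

PV of 5-year annuity: €7,780.00 × [1 − (1+0.067)^−5] / 0.067 = 32157.41804
Perpetuity value at year 5: €972.61 / 0.067 = 14516.56716
PV of perpetuity: 14516.56716 / (1+0.067)^5 = 10496.43524
Total PV = 32157.41804 + 10496.43524 = 42653.85328

€42653.85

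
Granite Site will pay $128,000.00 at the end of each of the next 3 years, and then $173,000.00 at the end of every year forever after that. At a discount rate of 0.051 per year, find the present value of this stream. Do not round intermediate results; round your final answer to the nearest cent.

$3269839.97

PV of 3-year annuity: $128,000.00 × [1 − (1+0.051)^−3] / 0.051 = 347923.61459
Perpetuity value at year 3: $173,000.00 / 0.051 = 3392156.86275
PV of perpetuity: 3392156.86275 / (1+0.051)^3 = 2921916.35240
Total PV = 347923.61459 + 2921916.35240 = 3269839.96699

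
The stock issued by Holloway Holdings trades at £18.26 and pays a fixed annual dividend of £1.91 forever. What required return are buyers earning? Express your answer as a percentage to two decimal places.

10.46%

P = C/r ⇒ r = C/P = £1.91/£18.26 = 0.104600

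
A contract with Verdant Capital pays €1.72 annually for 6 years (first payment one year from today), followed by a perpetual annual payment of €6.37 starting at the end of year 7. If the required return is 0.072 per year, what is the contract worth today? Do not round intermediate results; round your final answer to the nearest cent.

PV of 6-year annuity: €1.72 × [1 − (1+0.072)^−6] / 0.072 = 8.14807
Perpetuity value at year 6: €6.37 / 0.072 = 88.47222
PV of perpetuity: 88.47222 / (1+0.072)^6 = 58.29593
Total PV = 8.14807 + 58.29593 = 66.44400

€66.44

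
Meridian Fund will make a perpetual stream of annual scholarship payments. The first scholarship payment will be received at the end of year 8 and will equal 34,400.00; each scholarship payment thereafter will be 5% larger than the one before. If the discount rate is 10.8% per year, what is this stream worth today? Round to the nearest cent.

289302.46

Value at end of year 7: C₁ / (r − g) = 34,400.00 / (0.108 − 0.05) = 593,103.4483
Discount to today: PV = 593,103.4483 / (1 + 0.108)^7 = 593,103.4483 / 2.050115 = 289,302.46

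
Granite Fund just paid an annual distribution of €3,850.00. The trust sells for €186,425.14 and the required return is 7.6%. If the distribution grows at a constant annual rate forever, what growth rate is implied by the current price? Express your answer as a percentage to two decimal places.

5.42%

P = D₀(1+g)/(r−g) ⇒ P(r−g) = D₀(1+g) ⇒ g(P+D₀) = P·r − D₀
g = (P·r − D₀)/(P + D₀) = (€186,425.14×0.076 − €3,850.00) / (€186,425.14 + €3,850.00) = 0.054228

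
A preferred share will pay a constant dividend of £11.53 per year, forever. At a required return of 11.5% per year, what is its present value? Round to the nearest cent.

Level perpetuity: PV = C / r = £11.53 / 0.115 = £100.26

£100.26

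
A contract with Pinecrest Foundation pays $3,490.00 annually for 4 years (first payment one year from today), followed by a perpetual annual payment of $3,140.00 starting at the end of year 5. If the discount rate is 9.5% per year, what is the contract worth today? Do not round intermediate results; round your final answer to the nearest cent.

$34174.20

PV of 4-year annuity: $3,490.00 × [1 − (1+0.095)^−4] / 0.095 = 11183.63911
Perpetuity value at year 4: $3,140.00 / 0.095 = 33052.63158
PV of perpetuity: 33052.63158 / (1+0.095)^4 = 22990.56086
Total PV = 11183.63911 + 22990.56086 = 34174.19997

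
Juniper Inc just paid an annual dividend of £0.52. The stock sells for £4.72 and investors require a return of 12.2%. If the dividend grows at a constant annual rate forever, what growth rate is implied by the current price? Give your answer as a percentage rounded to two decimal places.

1.07%

P = D₀(1+g)/(r−g) ⇒ P(r−g) = D₀(1+g) ⇒ g(P+D₀) = P·r − D₀
g = (P·r − D₀)/(P + D₀) = (£4.72×0.122 − £0.52) / (£4.72 + £0.52) = 0.010656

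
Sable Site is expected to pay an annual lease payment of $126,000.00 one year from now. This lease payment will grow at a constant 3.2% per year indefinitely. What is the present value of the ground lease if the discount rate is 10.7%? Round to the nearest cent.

Growing perpetuity: P = D₁ / (r − g) = $126,000.0000 / (0.107 − 0.032) = $1,680,000.00

$1680000.00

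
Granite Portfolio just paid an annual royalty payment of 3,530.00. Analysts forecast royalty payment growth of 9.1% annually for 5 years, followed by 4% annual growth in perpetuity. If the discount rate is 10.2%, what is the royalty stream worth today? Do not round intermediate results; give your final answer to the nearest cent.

D_1 = 3851.23000
D_2 = 4201.69193
D_3 = 4584.04590
D_4 = 5001.19407
D_5 = 5456.30273
Terminal value at year 5: TV = D_5×(1+g_2)/(r−g_2) = 5674.55484/0.062 = 91525.07810
P_0 = D_1/(1+r)^1 + D_2/(1+r)^2 + D_3/(1+r)^3 + D_4/(1+r)^4 + D_5/(1+r)^5 + TV/(1+r)^5
    = 3494.76407 + 3459.87985 + 3425.34384 + 3391.15257 + 3357.30259 + 56316.04348 = 73444.48640

73444.49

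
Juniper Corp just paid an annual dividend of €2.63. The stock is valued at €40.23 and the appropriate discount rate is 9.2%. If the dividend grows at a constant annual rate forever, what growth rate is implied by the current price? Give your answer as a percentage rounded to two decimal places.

2.50%

P = D₀(1+g)/(r−g) ⇒ P(r−g) = D₀(1+g) ⇒ g(P+D₀) = P·r − D₀
g = (P·r − D₀)/(P + D₀) = (€40.23×0.092 − €2.63) / (€40.23 + €2.63) = 0.024992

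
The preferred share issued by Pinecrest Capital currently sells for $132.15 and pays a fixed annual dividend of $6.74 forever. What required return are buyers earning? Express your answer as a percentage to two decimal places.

5.10%

P = C/r ⇒ r = C/P = $6.74/$132.15 = 0.051003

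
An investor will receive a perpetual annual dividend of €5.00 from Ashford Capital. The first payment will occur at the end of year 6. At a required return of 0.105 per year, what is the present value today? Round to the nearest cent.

Value at end of year 5: C / r = €5.00 / 0.105 = €47.6190
Discount to today: PV = €47.6190 / (1 + 0.105)^5 = €47.6190 / 1.647447 = €28.90

€28.90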